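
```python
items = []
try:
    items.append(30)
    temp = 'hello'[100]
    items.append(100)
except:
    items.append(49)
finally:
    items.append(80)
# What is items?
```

Step-by-step execution trace:
1. try: `items.append(30)` → items = [30].
2. `temp = 'hello'[100]` raises IndexError; `items.append(100)` is not reached.
3. bare `except` matches → `items.append(49)` → items = [30, 49].
4. finally always runs: `items.append(80)` → items = [30, 49, 80].
Result: [30, 49, 80]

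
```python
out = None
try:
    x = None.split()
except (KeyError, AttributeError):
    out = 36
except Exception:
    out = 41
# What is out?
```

Step-by-step execution trace:
1. `x = None.split()` raises AttributeError.
2. `except (KeyError, AttributeError)` matches (AttributeError is in the tuple) → out = 36.
3. `except Exception` is not reached.
Result: 36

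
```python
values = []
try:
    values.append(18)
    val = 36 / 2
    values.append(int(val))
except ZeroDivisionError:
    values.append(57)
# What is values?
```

Step-by-step execution trace:
1. try: `values.append(18)` → values = [18].
2. `val = 36 / 2` → val = 18.0. No exception raised.
3. `values.append(int(val))` → values = [18, 18].
4. `except ZeroDivisionError` is skipped (no exception was raised).
Result: [18, 18]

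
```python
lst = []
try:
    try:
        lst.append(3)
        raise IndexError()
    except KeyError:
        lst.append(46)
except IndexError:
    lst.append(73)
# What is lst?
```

Step-by-step execution trace:
1. Inner try: `lst.append(3)` → lst = [3].
2. `raise IndexError()` raises IndexError.
3. Inner `except KeyError` does not match IndexError; exception propagates to outer try.
4. Outer `except IndexError` matches → `lst.append(73)` → lst = [3, 73].
Result: [3, 73]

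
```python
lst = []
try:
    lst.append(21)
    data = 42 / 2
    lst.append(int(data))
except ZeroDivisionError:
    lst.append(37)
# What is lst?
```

Step-by-step execution trace:
1. try: `lst.append(21)` → lst = [21].
2. `data = 42 / 2` → data = 21.0. No exception raised.
3. `lst.append(int(data))` → lst = [21, 21].
4. `except ZeroDivisionError` is skipped (no exception was raised).
Result: [21, 21]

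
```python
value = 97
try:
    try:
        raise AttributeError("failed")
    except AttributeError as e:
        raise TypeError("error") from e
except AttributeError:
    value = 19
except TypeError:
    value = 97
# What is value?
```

Step-by-step execution trace:
1. Inner try raises AttributeError; inner `except AttributeError as e` catches it.
2. `raise TypeError(...) from e` raises TypeError (AttributeError is attached as __cause__, but only TypeError is active).
3. Outer `except AttributeError` does not match TypeError; skipped.
4. Outer `except TypeError` matches → value = 97.
Result: 97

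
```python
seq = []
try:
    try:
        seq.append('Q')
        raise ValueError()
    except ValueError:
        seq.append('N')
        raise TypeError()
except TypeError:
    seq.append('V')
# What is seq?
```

Step-by-step execution trace:
1. Inner try: `seq.append('Q')` → seq = ['Q'].
2. `raise ValueError()` raises ValueError.
3. Inner `except ValueError` matches → `seq.append('N')` → seq = ['Q', 'N'].
4. `raise TypeError()` raises TypeError; propagates to outer try.
5. Outer `except TypeError` matches → `seq.append('V')` → seq = ['Q', 'N', 'V'].
Result: ['Q', 'N', 'V']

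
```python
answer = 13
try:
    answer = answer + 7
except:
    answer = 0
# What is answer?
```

Step-by-step execution trace:
1. answer starts at 13.
2. try: `answer = answer + 7` → answer = 20. No exception raised.
3. `except` is skipped.
Result: 20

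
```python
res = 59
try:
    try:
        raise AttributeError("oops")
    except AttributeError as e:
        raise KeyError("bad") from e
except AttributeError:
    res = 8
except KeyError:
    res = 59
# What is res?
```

Step-by-step execution trace:
1. Inner try raises AttributeError; inner `except AttributeError as e` catches it.
2. `raise KeyError(...) from e` raises KeyError (AttributeError is attached as __cause__, but only KeyError is active).
3. Outer `except AttributeError` does not match KeyError; skipped.
4. Outer `except KeyError` matches → res = 59.
Result: 59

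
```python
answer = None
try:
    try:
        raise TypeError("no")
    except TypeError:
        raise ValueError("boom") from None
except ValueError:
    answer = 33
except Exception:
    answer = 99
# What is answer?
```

Step-by-step execution trace:
1. Inner try raises TypeError; inner `except TypeError` catches it.
2. `raise ValueError(...) from None` raises ValueError (from None suppresses __context__, but the active exception is still ValueError).
3. Outer `except ValueError` matches → answer = 33.
4. `except Exception` is not reached.
Result: 33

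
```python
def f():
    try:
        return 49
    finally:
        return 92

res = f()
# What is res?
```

Step-by-step execution trace:
1. `f()` enters try: `return 49` sets pending return value 49.
2. Before returning, `finally: return 92` runs and overrides the pending return.
3. f() returns 92 → res = 92.
Result: 92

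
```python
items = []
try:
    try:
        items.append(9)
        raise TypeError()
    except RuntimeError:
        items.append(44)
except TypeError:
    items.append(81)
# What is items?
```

Step-by-step execution trace:
1. Inner try: `items.append(9)` → items = [9].
2. `raise TypeError()` raises TypeError.
3. Inner `except RuntimeError` does not match TypeError; exception propagates to outer try.
4. Outer `except TypeError` matches → `items.append(81)` → items = [9, 81].
Result: [9, 81]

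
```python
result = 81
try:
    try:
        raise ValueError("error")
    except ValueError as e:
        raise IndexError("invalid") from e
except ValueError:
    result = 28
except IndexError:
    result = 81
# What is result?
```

Step-by-step execution trace:
1. Inner try raises ValueError; inner `except ValueError as e` catches it.
2. `raise IndexError(...) from e` raises IndexError (ValueError is attached as __cause__, but only IndexError is active).
3. Outer `except ValueError` does not match IndexError; skipped.
4. Outer `except IndexError` matches → result = 81.
Result: 81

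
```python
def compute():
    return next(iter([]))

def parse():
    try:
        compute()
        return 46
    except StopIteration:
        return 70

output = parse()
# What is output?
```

Step-by-step execution trace:
1. `parse()` calls `compute()`.
2. `compute()` evaluates `next(iter([]))`, which raises StopIteration; it propagates to the caller.
3. `return 46` is not reached.
4. `except StopIteration` in parse matches → returns 70.
5. output = 70.
Result: 70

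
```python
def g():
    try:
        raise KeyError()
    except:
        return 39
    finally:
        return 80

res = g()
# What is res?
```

Step-by-step execution trace:
1. `g()` enters try: `raise KeyError()` raises KeyError.
2. bare `except` matches → `return 39` sets pending return value 39.
3. Before returning, `finally: return 80` runs and overrides the pending return.
4. g() returns 80 → res = 80.
Result: 80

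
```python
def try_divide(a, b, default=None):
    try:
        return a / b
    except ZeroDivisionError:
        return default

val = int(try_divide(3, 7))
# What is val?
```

Step-by-step execution trace:
1. `try_divide(3, 7)` enters try: `return 3 / 7` → returns 0.42857142857142855. No exception raised.
2. `except ZeroDivisionError` is skipped.
3. `int(0.42857142857142855)` → 0 → val = 0.
Result: 0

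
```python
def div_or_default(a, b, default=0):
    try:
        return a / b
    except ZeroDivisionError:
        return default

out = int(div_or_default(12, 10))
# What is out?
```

Step-by-step execution trace:
1. `div_or_default(12, 10)` enters try: `return 12 / 10` → returns 1.2. No exception raised.
2. `except ZeroDivisionError` is skipped.
3. `int(1.2)` → 1 → out = 1.
Result: 1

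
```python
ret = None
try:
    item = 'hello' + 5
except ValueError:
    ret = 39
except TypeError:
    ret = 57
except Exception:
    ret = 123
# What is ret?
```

Step-by-step execution trace:
1. `item = 'hello' + 5` raises TypeError.
2. `except ValueError` does not match TypeError; skipped.
3. `except TypeError` matches → ret = 57.
4. Remaining except clauses are skipped.
Result: 57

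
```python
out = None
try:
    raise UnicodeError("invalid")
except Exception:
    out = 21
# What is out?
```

Step-by-step execution trace:
1. `raise UnicodeError(...)` raises UnicodeError.
2. `except Exception` matches (UnicodeError is a subclass of Exception) → out = 21.
Result: 21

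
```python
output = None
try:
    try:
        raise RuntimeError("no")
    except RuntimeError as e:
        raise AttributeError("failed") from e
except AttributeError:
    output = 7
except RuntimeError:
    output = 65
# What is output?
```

Step-by-step execution trace:
1. Inner try raises RuntimeError; inner `except RuntimeError as e` catches it.
2. `raise AttributeError(...) from e` raises AttributeError (RuntimeError is attached as __cause__, but only AttributeError is active).
3. Outer `except AttributeError` matches → output = 7.
4. `except RuntimeError` is not reached.
Result: 7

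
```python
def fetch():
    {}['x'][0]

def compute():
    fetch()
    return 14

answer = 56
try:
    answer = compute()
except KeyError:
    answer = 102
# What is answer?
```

Step-by-step execution trace:
1. answer starts at 56.
2. try: `compute()` calls `fetch()`.
3. `fetch()` evaluates `{}['x'][0]`, which raises KeyError; it propagates through compute (uncaught).
4. `return 14` in compute is not reached; the assignment to answer does not complete.
5. `except KeyError` matches → answer = 102.
Result: 102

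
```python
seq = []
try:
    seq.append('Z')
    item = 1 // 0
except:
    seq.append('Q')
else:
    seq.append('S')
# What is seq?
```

Step-by-step execution trace:
1. try: `seq.append('Z')` → seq = ['Z'].
2. `item = 1 // 0` raises ZeroDivisionError.
3. bare `except` matches → `seq.append('Q')` → seq = ['Z', 'Q'].
4. `else` is skipped (an exception was raised).
Result: ['Z', 'Q']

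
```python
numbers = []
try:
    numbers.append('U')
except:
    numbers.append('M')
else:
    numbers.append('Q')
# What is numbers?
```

Step-by-step execution trace:
1. try: `numbers.append('U')` → numbers = ['U']. No exception raised.
2. `except` is skipped.
3. `else` runs (try completed without exception): `numbers.append('Q')` → numbers = ['U', 'Q'].
Result: ['U', 'Q']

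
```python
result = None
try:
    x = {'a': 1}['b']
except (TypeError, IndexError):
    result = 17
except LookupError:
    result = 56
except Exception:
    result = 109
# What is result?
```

Step-by-step execution trace:
1. `x = {'a': 1}['b']` raises KeyError.
2. `except (TypeError, IndexError)` does not match KeyError; skipped.
3. `except LookupError` matches (KeyError is a subclass of LookupError) → result = 56.
4. `except Exception` is not reached.
Result: 56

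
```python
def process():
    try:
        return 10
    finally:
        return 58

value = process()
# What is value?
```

Step-by-step execution trace:
1. `process()` enters try: `return 10` sets pending return value 10.
2. Before returning, `finally: return 58` runs and overrides the pending return.
3. process() returns 58 → value = 58.
Result: 58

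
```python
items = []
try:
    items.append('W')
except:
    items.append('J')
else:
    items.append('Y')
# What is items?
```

Step-by-step execution trace:
1. try: `items.append('W')` → items = ['W']. No exception raised.
2. `except` is skipped.
3. `else` runs (try completed without exception): `items.append('Y')` → items = ['W', 'Y'].
Result: ['W', 'Y']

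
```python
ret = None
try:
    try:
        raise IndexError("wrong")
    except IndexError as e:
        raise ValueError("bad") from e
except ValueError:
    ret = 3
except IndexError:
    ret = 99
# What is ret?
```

Step-by-step execution trace:
1. Inner try raises IndexError; inner `except IndexError as e` catches it.
2. `raise ValueError(...) from e` raises ValueError (IndexError is attached as __cause__, but only ValueError is active).
3. Outer `except ValueError` matches → ret = 3.
4. `except IndexError` is not reached.
Result: 3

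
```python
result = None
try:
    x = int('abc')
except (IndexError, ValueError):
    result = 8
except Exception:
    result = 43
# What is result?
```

Step-by-step execution trace:
1. `x = int('abc')` raises ValueError.
2. `except (IndexError, ValueError)` matches (ValueError is in the tuple) → result = 8.
3. `except Exception` is not reached.
Result: 8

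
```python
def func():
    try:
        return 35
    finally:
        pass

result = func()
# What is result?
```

Step-by-step execution trace:
1. `func()` enters try: `return 35` sets pending return value 35.
2. Before returning, `finally: pass` runs (no effect).
3. func() returns 35 → result = 35.
Result: 35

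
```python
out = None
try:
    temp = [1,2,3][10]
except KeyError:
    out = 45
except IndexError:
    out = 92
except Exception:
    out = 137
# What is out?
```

Step-by-step execution trace:
1. `temp = [1,2,3][10]` raises IndexError.
2. `except KeyError` does not match IndexError; skipped.
3. `except IndexError` matches → out = 92.
4. Remaining except clauses are skipped.
Result: 92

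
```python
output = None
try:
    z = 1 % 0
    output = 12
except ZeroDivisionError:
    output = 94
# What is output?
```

Step-by-step execution trace:
1. `z = 1 % 0` raises ZeroDivisionError.
2. `output = 12` is not reached.
3. `except ZeroDivisionError` matches → output = 94.
Result: 94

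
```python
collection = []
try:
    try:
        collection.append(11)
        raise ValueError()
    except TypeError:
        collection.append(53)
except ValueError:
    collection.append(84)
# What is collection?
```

Step-by-step execution trace:
1. Inner try: `collection.append(11)` → collection = [11].
2. `raise ValueError()` raises ValueError.
3. Inner `except TypeError` does not match ValueError; exception propagates to outer try.
4. Outer `except ValueError` matches → `collection.append(84)` → collection = [11, 84].
Result: [11, 84]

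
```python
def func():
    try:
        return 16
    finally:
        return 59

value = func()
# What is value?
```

Step-by-step execution trace:
1. `func()` enters try: `return 16` sets pending return value 16.
2. Before returning, `finally: return 59` runs and overrides the pending return.
3. func() returns 59 → value = 59.
Result: 59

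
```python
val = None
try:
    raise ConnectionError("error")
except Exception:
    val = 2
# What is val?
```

Step-by-step execution trace:
1. `raise ConnectionError(...)` raises ConnectionError.
2. `except Exception` matches (ConnectionError is a subclass of Exception) → val = 2.
Result: 2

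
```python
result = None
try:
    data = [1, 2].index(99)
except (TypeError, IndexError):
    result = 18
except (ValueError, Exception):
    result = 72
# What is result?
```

Step-by-step execution trace:
1. `data = [1, 2].index(99)` raises ValueError.
2. `except (TypeError, IndexError)` does not match ValueError; skipped.
3. `except (ValueError, Exception)` matches (ValueError is in the tuple) → result = 72.
Result: 72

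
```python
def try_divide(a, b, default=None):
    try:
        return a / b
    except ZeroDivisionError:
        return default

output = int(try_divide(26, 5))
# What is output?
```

Step-by-step execution trace:
1. `try_divide(26, 5)` enters try: `return 26 / 5` → returns 5.2. No exception raised.
2. `except ZeroDivisionError` is skipped.
3. `int(5.2)` → 5 → output = 5.
Result: 5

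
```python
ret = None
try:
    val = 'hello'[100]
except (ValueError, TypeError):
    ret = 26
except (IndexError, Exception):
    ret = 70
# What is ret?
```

Step-by-step execution trace:
1. `val = 'hello'[100]` raises IndexError.
2. `except (ValueError, TypeError)` does not match IndexError; skipped.
3. `except (IndexError, Exception)` matches (IndexError is in the tuple) → ret = 70.
Result: 70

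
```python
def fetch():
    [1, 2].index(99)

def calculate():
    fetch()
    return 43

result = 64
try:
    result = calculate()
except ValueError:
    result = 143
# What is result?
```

Step-by-step execution trace:
1. result starts at 64.
2. try: `calculate()` calls `fetch()`.
3. `fetch()` evaluates `[1, 2].index(99)`, which raises ValueError; it propagates through calculate (uncaught).
4. `return 43` in calculate is not reached; the assignment to result does not complete.
5. `except ValueError` matches → result = 143.
Result: 143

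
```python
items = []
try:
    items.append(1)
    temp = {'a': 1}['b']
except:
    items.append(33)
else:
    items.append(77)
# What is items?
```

Step-by-step execution trace:
1. try: `items.append(1)` → items = [1].
2. `temp = {'a': 1}['b']` raises KeyError.
3. bare `except` matches → `items.append(33)` → items = [1, 33].
4. `else` is skipped (an exception was raised).
Result: [1, 33]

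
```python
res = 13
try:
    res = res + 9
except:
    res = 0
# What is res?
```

Step-by-step execution trace:
1. res starts at 13.
2. try: `res = res + 9` → res = 22. No exception raised.
3. `except` is skipped.
Result: 22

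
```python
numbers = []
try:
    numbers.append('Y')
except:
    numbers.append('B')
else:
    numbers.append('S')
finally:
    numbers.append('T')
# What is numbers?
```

Step-by-step execution trace:
1. try: `numbers.append('Y')` → numbers = ['Y']. No exception raised.
2. `except` is skipped.
3. `else` runs: `numbers.append('S')` → numbers = ['Y', 'S'].
4. `finally` always runs: `numbers.append('T')` → numbers = ['Y', 'S', 'T'].
Result: ['Y', 'S', 'T']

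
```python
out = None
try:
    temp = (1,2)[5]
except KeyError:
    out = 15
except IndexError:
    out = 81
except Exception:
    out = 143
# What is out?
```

Step-by-step execution trace:
1. `temp = (1,2)[5]` raises IndexError.
2. `except KeyError` does not match IndexError; skipped.
3. `except IndexError` matches → out = 81.
4. Remaining except clauses are skipped.
Result: 81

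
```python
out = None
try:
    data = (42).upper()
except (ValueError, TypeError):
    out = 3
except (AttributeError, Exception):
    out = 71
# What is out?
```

Step-by-step execution trace:
1. `data = (42).upper()` raises AttributeError.
2. `except (ValueError, TypeError)` does not match AttributeError; skipped.
3. `except (AttributeError, Exception)` matches (AttributeError is in the tuple) → out = 71.
Result: 71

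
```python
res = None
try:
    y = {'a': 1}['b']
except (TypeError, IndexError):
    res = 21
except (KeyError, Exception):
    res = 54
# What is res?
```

Step-by-step execution trace:
1. `y = {'a': 1}['b']` raises KeyError.
2. `except (TypeError, IndexError)` does not match KeyError; skipped.
3. `except (KeyError, Exception)` matches (KeyError is in the tuple) → res = 54.
Result: 54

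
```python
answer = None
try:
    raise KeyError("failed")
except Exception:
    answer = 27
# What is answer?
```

Step-by-step execution trace:
1. `raise KeyError(...)` raises KeyError.
2. `except Exception` matches (KeyError is a subclass of Exception) → answer = 27.
Result: 27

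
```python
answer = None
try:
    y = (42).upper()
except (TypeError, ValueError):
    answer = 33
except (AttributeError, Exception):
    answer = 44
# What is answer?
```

Step-by-step execution trace:
1. `y = (42).upper()` raises AttributeError.
2. `except (TypeError, ValueError)` does not match AttributeError; skipped.
3. `except (AttributeError, Exception)` matches (AttributeError is in the tuple) → answer = 44.
Result: 44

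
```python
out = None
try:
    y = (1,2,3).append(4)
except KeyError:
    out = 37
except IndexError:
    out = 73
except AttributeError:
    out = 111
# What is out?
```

Step-by-step execution trace:
1. `y = (1,2,3).append(4)` raises AttributeError.
2. `except KeyError` does not match AttributeError; skipped.
3. `except IndexError` does not match AttributeError; skipped.
4. `except AttributeError` matches → out = 111.
Result: 111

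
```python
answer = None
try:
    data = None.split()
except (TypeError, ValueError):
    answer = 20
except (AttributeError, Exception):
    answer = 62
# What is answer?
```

Step-by-step execution trace:
1. `data = None.split()` raises AttributeError.
2. `except (TypeError, ValueError)` does not match AttributeError; skipped.
3. `except (AttributeError, Exception)` matches (AttributeError is in the tuple) → answer = 62.
Result: 62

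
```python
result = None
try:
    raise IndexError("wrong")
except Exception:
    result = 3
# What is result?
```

Step-by-step execution trace:
1. `raise IndexError(...)` raises IndexError.
2. `except Exception` matches (IndexError is a subclass of Exception) → result = 3.
Result: 3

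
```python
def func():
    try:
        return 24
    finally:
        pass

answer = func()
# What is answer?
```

Step-by-step execution trace:
1. `func()` enters try: `return 24` sets pending return value 24.
2. Before returning, `finally: pass` runs (no effect).
3. func() returns 24 → answer = 24.
Result: 24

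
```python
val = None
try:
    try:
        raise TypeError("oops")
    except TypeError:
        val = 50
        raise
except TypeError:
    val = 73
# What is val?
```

Step-by-step execution trace:
1. Inner try: `raise TypeError("oops")` raises TypeError.
2. Inner `except TypeError` matches → val = 50.
3. bare `raise` re-raises the same TypeError.
4. Outer `except TypeError` matches → val = 73.
Result: 73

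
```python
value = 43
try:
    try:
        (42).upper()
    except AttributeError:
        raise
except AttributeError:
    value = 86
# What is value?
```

Step-by-step execution trace:
1. Inner try: `(42).upper()` raises AttributeError.
2. Inner `except AttributeError` matches; bare `raise` re-raises the same AttributeError.
3. Outer `except AttributeError` matches → value = 86.
Result: 86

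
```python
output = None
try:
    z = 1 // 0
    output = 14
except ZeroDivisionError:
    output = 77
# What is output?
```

Step-by-step execution trace:
1. `z = 1 // 0` raises ZeroDivisionError.
2. `output = 14` is not reached.
3. `except ZeroDivisionError` matches → output = 77.
Result: 77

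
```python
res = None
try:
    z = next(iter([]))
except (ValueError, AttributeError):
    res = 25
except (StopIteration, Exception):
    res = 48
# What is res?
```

Step-by-step execution trace:
1. `z = next(iter([]))` raises StopIteration.
2. `except (ValueError, AttributeError)` does not match StopIteration; skipped.
3. `except (StopIteration, Exception)` matches (StopIteration is in the tuple) → res = 48.
Result: 48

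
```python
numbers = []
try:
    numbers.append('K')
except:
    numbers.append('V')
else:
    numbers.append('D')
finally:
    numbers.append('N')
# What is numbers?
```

Step-by-step execution trace:
1. try: `numbers.append('K')` → numbers = ['K']. No exception raised.
2. `except` is skipped.
3. `else` runs: `numbers.append('D')` → numbers = ['K', 'D'].
4. `finally` always runs: `numbers.append('N')` → numbers = ['K', 'D', 'N'].
Result: ['K', 'D', 'N']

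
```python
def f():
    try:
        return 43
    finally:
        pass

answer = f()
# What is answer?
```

Step-by-step execution trace:
1. `f()` enters try: `return 43` sets pending return value 43.
2. Before returning, `finally: pass` runs (no effect).
3. f() returns 43 → answer = 43.
Result: 43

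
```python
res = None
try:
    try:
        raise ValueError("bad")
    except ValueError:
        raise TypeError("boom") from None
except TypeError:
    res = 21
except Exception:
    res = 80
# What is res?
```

Step-by-step execution trace:
1. Inner try raises ValueError; inner `except ValueError` catches it.
2. `raise TypeError(...) from None` raises TypeError (from None suppresses __context__, but the active exception is still TypeError).
3. Outer `except TypeError` matches → res = 21.
4. `except Exception` is not reached.
Result: 21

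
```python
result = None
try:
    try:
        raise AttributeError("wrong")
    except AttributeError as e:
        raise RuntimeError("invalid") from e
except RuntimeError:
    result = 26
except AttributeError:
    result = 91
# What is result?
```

Step-by-step execution trace:
1. Inner try raises AttributeError; inner `except AttributeError as e` catches it.
2. `raise RuntimeError(...) from e` raises RuntimeError (AttributeError is attached as __cause__, but only RuntimeError is active).
3. Outer `except RuntimeError` matches → result = 26.
4. `except AttributeError` is not reached.
Result: 26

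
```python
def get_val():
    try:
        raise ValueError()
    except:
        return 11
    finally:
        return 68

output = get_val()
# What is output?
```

Step-by-step execution trace:
1. `get_val()` enters try: `raise ValueError()` raises ValueError.
2. bare `except` matches → `return 11` sets pending return value 11.
3. Before returning, `finally: return 68` runs and overrides the pending return.
4. get_val() returns 68 → output = 68.
Result: 68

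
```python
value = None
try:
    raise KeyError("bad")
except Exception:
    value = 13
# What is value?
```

Step-by-step execution trace:
1. `raise KeyError(...)` raises KeyError.
2. `except Exception` matches (KeyError is a subclass of Exception) → value = 13.
Result: 13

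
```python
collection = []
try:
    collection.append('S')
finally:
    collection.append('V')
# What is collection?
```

Step-by-step execution trace:
1. try: `collection.append('S')` → collection = ['S'].
2. The try body completes without raising.
3. finally always runs: `collection.append('V')` → collection = ['S', 'V'].
Result: ['S', 'V']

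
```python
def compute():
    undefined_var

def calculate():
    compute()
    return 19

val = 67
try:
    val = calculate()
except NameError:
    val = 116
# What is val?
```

Step-by-step execution trace:
1. val starts at 67.
2. try: `calculate()` calls `compute()`.
3. `compute()` evaluates `undefined_var`, which raises NameError; it propagates through calculate (uncaught).
4. `return 19` in calculate is not reached; the assignment to val does not complete.
5. `except NameError` matches → val = 116.
Result: 116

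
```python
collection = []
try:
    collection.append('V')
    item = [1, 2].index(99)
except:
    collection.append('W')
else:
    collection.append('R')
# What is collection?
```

Step-by-step execution trace:
1. try: `collection.append('V')` → collection = ['V'].
2. `item = [1, 2].index(99)` raises ValueError.
3. bare `except` matches → `collection.append('W')` → collection = ['V', 'W'].
4. `else` is skipped (an exception was raised).
Result: ['V', 'W']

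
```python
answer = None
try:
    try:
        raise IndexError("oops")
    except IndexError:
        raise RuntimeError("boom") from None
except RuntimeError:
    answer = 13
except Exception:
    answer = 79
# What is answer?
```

Step-by-step execution trace:
1. Inner try raises IndexError; inner `except IndexError` catches it.
2. `raise RuntimeError(...) from None` raises RuntimeError (from None suppresses __context__, but the active exception is still RuntimeError).
3. Outer `except RuntimeError` matches → answer = 13.
4. `except Exception` is not reached.
Result: 13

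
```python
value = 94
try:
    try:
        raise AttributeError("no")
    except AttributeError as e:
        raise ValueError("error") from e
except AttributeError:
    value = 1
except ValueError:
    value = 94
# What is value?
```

Step-by-step execution trace:
1. Inner try raises AttributeError; inner `except AttributeError as e` catches it.
2. `raise ValueError(...) from e` raises ValueError (AttributeError is attached as __cause__, but only ValueError is active).
3. Outer `except AttributeError` does not match ValueError; skipped.
4. Outer `except ValueError` matches → value = 94.
Result: 94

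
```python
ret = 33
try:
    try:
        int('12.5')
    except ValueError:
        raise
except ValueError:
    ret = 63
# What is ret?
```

Step-by-step execution trace:
1. Inner try: `int('12.5')` raises ValueError.
2. Inner `except ValueError` matches; bare `raise` re-raises the same ValueError.
3. Outer `except ValueError` matches → ret = 63.
Result: 63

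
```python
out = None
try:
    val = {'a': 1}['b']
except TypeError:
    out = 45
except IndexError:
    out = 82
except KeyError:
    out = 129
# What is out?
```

Step-by-step execution trace:
1. `val = {'a': 1}['b']` raises KeyError.
2. `except TypeError` does not match KeyError; skipped.
3. `except IndexError` does not match KeyError; skipped.
4. `except KeyError` matches → out = 129.
Result: 129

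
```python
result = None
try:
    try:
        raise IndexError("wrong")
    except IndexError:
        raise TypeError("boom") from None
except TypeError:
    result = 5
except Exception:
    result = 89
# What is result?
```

Step-by-step execution trace:
1. Inner try raises IndexError; inner `except IndexError` catches it.
2. `raise TypeError(...) from None` raises TypeError (from None suppresses __context__, but the active exception is still TypeError).
3. Outer `except TypeError` matches → result = 5.
4. `except Exception` is not reached.
Result: 5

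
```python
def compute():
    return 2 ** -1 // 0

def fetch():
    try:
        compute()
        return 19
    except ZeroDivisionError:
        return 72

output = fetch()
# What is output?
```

Step-by-step execution trace:
1. `fetch()` calls `compute()`.
2. `compute()` evaluates `2 ** -1 // 0`, which raises ZeroDivisionError; it propagates to the caller.
3. `return 19` is not reached.
4. `except ZeroDivisionError` in fetch matches → returns 72.
5. output = 72.
Result: 72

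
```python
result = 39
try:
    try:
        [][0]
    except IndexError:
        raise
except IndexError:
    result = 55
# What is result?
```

Step-by-step execution trace:
1. Inner try: `[][0]` raises IndexError.
2. Inner `except IndexError` matches; bare `raise` re-raises the same IndexError.
3. Outer `except IndexError` matches → result = 55.
Result: 55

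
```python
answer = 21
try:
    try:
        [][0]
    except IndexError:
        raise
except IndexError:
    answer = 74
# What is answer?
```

Step-by-step execution trace:
1. Inner try: `[][0]` raises IndexError.
2. Inner `except IndexError` matches; bare `raise` re-raises the same IndexError.
3. Outer `except IndexError` matches → answer = 74.
Result: 74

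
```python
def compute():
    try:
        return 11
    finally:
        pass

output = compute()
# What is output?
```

Step-by-step execution trace:
1. `compute()` enters try: `return 11` sets pending return value 11.
2. Before returning, `finally: pass` runs (no effect).
3. compute() returns 11 → output = 11.
Result: 11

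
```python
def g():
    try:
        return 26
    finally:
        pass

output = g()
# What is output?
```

Step-by-step execution trace:
1. `g()` enters try: `return 26` sets pending return value 26.
2. Before returning, `finally: pass` runs (no effect).
3. g() returns 26 → output = 26.
Result: 26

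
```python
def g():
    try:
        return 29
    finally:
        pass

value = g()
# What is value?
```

Step-by-step execution trace:
1. `g()` enters try: `return 29` sets pending return value 29.
2. Before returning, `finally: pass` runs (no effect).
3. g() returns 29 → value = 29.
Result: 29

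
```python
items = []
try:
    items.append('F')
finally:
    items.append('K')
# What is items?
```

Step-by-step execution trace:
1. try: `items.append('F')` → items = ['F'].
2. The try body completes without raising.
3. finally always runs: `items.append('K')` → items = ['F', 'K'].
Result: ['F', 'K']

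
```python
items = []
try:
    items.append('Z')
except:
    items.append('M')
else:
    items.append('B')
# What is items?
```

Step-by-step execution trace:
1. try: `items.append('Z')` → items = ['Z']. No exception raised.
2. `except` is skipped.
3. `else` runs (try completed without exception): `items.append('B')` → items = ['Z', 'B'].
Result: ['Z', 'B']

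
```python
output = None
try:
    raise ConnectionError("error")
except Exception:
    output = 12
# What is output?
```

Step-by-step execution trace:
1. `raise ConnectionError(...)` raises ConnectionError.
2. `except Exception` matches (ConnectionError is a subclass of Exception) → output = 12.
Result: 12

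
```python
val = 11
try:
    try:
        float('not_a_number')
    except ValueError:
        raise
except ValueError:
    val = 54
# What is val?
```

Step-by-step execution trace:
1. Inner try: `float('not_a_number')` raises ValueError.
2. Inner `except ValueError` matches; bare `raise` re-raises the same ValueError.
3. Outer `except ValueError` matches → val = 54.
Result: 54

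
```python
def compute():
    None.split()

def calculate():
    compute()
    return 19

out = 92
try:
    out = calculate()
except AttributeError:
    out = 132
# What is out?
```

Step-by-step execution trace:
1. out starts at 92.
2. try: `calculate()` calls `compute()`.
3. `compute()` evaluates `None.split()`, which raises AttributeError; it propagates through calculate (uncaught).
4. `return 19` in calculate is not reached; the assignment to out does not complete.
5. `except AttributeError` matches → out = 132.
Result: 132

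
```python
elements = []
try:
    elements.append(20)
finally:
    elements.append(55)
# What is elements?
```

Step-by-step execution trace:
1. try: `elements.append(20)` → elements = [20].
2. The try body completes without raising.
3. finally always runs: `elements.append(55)` → elements = [20, 55].
Result: [20, 55]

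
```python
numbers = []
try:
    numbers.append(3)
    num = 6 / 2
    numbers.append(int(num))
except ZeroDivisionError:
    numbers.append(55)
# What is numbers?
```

Step-by-step execution trace:
1. try: `numbers.append(3)` → numbers = [3].
2. `num = 6 / 2` → num = 3.0. No exception raised.
3. `numbers.append(int(num))` → numbers = [3, 3].
4. `except ZeroDivisionError` is skipped (no exception was raised).
Result: [3, 3]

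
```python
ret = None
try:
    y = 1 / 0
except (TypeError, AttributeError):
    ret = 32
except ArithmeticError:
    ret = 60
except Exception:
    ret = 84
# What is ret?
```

Step-by-step execution trace:
1. `y = 1 / 0` raises ZeroDivisionError.
2. `except (TypeError, AttributeError)` does not match ZeroDivisionError; skipped.
3. `except ArithmeticError` matches (ZeroDivisionError is a subclass of ArithmeticError) → ret = 60.
4. `except Exception` is not reached.
Result: 60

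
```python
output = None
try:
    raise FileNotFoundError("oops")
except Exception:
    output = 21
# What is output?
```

Step-by-step execution trace:
1. `raise FileNotFoundError(...)` raises FileNotFoundError.
2. `except Exception` matches (FileNotFoundError is a subclass of Exception) → output = 21.
Result: 21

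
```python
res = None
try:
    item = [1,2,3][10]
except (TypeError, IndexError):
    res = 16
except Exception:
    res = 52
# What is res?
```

Step-by-step execution trace:
1. `item = [1,2,3][10]` raises IndexError.
2. `except (TypeError, IndexError)` matches (IndexError is in the tuple) → res = 16.
3. `except Exception` is not reached.
Result: 16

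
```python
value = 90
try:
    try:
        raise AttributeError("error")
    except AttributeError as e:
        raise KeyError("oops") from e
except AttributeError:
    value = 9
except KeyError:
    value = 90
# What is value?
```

Step-by-step execution trace:
1. Inner try raises AttributeError; inner `except AttributeError as e` catches it.
2. `raise KeyError(...) from e` raises KeyError (AttributeError is attached as __cause__, but only KeyError is active).
3. Outer `except AttributeError` does not match KeyError; skipped.
4. Outer `except KeyError` matches → value = 90.
Result: 90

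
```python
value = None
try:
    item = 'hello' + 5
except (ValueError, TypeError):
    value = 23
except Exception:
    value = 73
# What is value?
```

Step-by-step execution trace:
1. `item = 'hello' + 5` raises TypeError.
2. `except (ValueError, TypeError)` matches (TypeError is in the tuple) → value = 23.
3. `except Exception` is not reached.
Result: 23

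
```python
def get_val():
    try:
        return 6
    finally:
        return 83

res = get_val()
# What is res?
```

Step-by-step execution trace:
1. `get_val()` enters try: `return 6` sets pending return value 6.
2. Before returning, `finally: return 83` runs and overrides the pending return.
3. get_val() returns 83 → res = 83.
Result: 83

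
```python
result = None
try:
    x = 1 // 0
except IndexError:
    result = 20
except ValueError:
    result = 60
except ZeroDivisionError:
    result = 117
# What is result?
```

Step-by-step execution trace:
1. `x = 1 // 0` raises ZeroDivisionError.
2. `except IndexError` does not match ZeroDivisionError; skipped.
3. `except ValueError` does not match ZeroDivisionError; skipped.
4. `except ZeroDivisionError` matches → result = 117.
Result: 117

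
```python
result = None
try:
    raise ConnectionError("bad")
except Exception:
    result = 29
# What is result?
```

Step-by-step execution trace:
1. `raise ConnectionError(...)` raises ConnectionError.
2. `except Exception` matches (ConnectionError is a subclass of Exception) → result = 29.
Result: 29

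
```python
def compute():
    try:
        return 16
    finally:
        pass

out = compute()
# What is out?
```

Step-by-step execution trace:
1. `compute()` enters try: `return 16` sets pending return value 16.
2. Before returning, `finally: pass` runs (no effect).
3. compute() returns 16 → out = 16.
Result: 16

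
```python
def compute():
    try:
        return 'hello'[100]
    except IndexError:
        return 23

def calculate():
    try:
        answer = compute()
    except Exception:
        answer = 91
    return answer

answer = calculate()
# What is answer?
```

Step-by-step execution trace:
1. `calculate()` calls `compute()`.
2. In compute: `'hello'[100]` raises IndexError; `except IndexError` catches it → returns 23.
3. In calculate: `answer = compute()` → answer = 23. No exception reaches calculate.
4. `except Exception` is skipped; calculate returns 23.
5. answer = 23.
Result: 23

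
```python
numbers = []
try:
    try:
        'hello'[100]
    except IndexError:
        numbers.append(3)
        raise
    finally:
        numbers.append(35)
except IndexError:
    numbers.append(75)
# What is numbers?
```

Step-by-step execution trace:
1. Inner try: `'hello'[100]` raises IndexError.
2. Inner `except IndexError` matches → `numbers.append(3)` → numbers = [3].
3. bare `raise` re-raises IndexError.
4. Inner `finally` runs during unwinding: `numbers.append(35)` → numbers = [3, 35].
5. Outer `except IndexError` matches → `numbers.append(75)` → numbers = [3, 35, 75].
Result: [3, 35, 75]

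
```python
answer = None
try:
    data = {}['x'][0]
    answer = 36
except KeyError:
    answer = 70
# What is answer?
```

Step-by-step execution trace:
1. `data = {}['x'][0]` raises KeyError.
2. `answer = 36` is not reached.
3. `except KeyError` matches → answer = 70.
Result: 70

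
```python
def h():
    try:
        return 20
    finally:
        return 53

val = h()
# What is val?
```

Step-by-step execution trace:
1. `h()` enters try: `return 20` sets pending return value 20.
2. Before returning, `finally: return 53` runs and overrides the pending return.
3. h() returns 53 → val = 53.
Result: 53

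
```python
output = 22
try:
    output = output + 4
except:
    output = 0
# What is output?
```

Step-by-step execution trace:
1. output starts at 22.
2. try: `output = output + 4` → output = 26. No exception raised.
3. `except` is skipped.
Result: 26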